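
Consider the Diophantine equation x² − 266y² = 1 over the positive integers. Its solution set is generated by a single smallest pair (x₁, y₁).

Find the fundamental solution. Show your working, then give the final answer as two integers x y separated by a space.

[16; 3,4,3,32] for √266; ℓ=4 ⇒ convergent index 3
a_0=16:  p_0=16·1+0=16,  q_0=16·0+1=1
…
a_2=4:  p_2=4·49+16=212,  q_2=4·3+1=13
a_3=3:  p_3=3·212+49=685,  q_3=3·13+3=42
→ (685, 42).  Check: 685²=469225, 266·42²=469224, difference 1.

685 42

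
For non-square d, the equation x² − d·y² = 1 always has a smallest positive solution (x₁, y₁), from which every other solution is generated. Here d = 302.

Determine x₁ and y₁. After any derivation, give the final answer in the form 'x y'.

√302 = [17; 2,1,1,1,4,…,1,2,34, …], period ℓ=16 (even) → k=15
step 0: (17, 1)  from 17·(1,0) + (0,1)
…
step 2: (52, 3)  from 1·(35,2) + (17,1)
step 3: (87, 5)  from 1·(52,3) + (35,2)
step 4: (139, 8)  from 1·(87,5) + (52,3)
…
step 6: (1425, 82)  from 2·(643,37) + (139,8)
step 7: (2068, 119)  from 1·(1425,82) + (643,37)
step 8: (34513, 1986)  from 16·(2068,119) + (1425,82)
step 9: (36581, 2105)  from 1·(34513,1986) + (2068,119)
step 10: (107675, 6196)  from 2·(36581,2105) + (34513,1986)
step 11: (467281, 26889)  from 4·(107675,6196) + (36581,2105)
…
step 13: (1042237, 59974)  from 1·(574956,33085) + (467281,26889)
step 14: (1617193, 93059)  from 1·(1042237,59974) + (574956,33085)
step 15: (4276623, 246092)  from 2·(1617193,93059) + (1042237,59974)
(x₁, y₁) = (4276623, 246092);  4276623² − 302·246092² = 1 ✓

4276623 246092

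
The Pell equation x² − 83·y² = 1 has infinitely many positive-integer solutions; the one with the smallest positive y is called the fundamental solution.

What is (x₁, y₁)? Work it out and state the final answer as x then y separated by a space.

82 9

[9; 9,18] for √83; ℓ=2 ⇒ convergent index 1
k=0  a_k=9  p_k/q_k = 9/1
k=1  a_k=9  p_k/q_k = 82/9
→ (82, 9).  Check: 82²=6724, 83·9²=6723, difference 1.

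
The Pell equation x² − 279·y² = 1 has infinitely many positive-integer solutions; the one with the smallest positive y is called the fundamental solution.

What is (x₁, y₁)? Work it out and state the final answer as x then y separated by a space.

1520 91

√279 = [16; 1,2,2,1,2,2,1,32, …], period ℓ=8 (even) → k=7
a_0=16:  p_0=16·1+0=16,  q_0=16·0+1=1
a_1=1:  p_1=1·16+1=17,  q_1=1·1+0=1
…
a_4=1:  p_4=1·117+50=167,  q_4=1·7+3=10
a_5=2:  p_5=2·167+117=451,  q_5=2·10+7=27
a_6=2:  p_6=2·451+167=1069,  q_6=2·27+10=64
a_7=1:  p_7=1·1069+451=1520,  q_7=1·64+27=91
(x₁, y₁) = (1520, 91);  1520² − 279·91² = 1 ✓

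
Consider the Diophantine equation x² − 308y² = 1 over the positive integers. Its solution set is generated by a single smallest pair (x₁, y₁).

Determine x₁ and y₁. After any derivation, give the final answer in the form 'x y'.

351 20

√308 → a₀=17, period (1,1,4,1,1,34); ℓ=6 even so k=5
k=0  a_k=17  p_k/q_k = 17/1
k=1  a_k=1  p_k/q_k = 18/1
k=2  a_k=1  p_k/q_k = 35/2
…
k=4  a_k=1  p_k/q_k = 193/11
k=5  a_k=1  p_k/q_k = 351/20
fundamental: x₁=351, y₁=20  (since 123201 − 308·400 = 1)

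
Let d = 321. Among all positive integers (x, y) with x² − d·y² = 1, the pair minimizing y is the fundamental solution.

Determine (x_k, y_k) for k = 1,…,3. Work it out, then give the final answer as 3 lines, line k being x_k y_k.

215 12
92449 5160
39752855 2218788

[17; 1,10,1,34] for √321; ℓ=4 ⇒ convergent index 3
a_0=17:  p_0=17·1+0=17,  q_0=17·0+1=1
…
a_2=10:  p_2=10·18+17=197,  q_2=10·1+1=11
a_3=1:  p_3=1·197+18=215,  q_3=1·11+1=12
(x₁, y₁) = (215, 12);  215² − 321·12² = 1 ✓
k=2:  x_2 = 215·215+321·12·12 = 92449,  y_2 = 215·12+12·215 = 5160
k=3:  x_3 = 215·92449+321·12·5160 = 39752855,  y_3 = 215·5160+12·92449 = 2218788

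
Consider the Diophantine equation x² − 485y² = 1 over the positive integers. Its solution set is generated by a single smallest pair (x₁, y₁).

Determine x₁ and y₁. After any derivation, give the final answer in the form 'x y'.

√485 = [22; 44, …], period ℓ=1 (odd) → k=1
a_0=22:  p_0=22·1+0=22,  q_0=22·0+1=1
a_1=44:  p_1=44·22+1=969,  q_1=44·1+0=44
(x₁, y₁) = (969, 44);  969² − 485·44² = 1 ✓

969 44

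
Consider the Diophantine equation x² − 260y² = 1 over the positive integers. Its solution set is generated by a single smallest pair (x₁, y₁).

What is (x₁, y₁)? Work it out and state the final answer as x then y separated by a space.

129 8

√260 → a₀=16, period (8,32); ℓ=2 even so k=1
a_0=16:  p_0=16·1+0=16,  q_0=16·0+1=1
a_1=8:  p_1=8·16+1=129,  q_1=8·1+0=8
fundamental: x₁=129, y₁=8  (since 16641 − 260·64 = 1)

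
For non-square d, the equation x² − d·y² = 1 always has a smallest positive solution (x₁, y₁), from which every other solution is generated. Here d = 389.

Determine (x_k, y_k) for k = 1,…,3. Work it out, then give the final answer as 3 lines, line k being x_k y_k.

3287049 166660
21609382256801 1095639172680
142062196675667653449 7202839293837075980

[19; 1,2,1,1,1,1,2,1,38] for √389; ℓ=9 ⇒ convergent index 17
step 0: (19, 1)  from 19·(1,0) + (0,1)
…
step 3: (79, 4)  from 1·(59,3) + (20,1)
step 4: (138, 7)  from 1·(79,4) + (59,3)
…
step 6: (355, 18)  from 1·(217,11) + (138,7)
…
step 8: (1282, 65)  from 1·(927,47) + (355,18)
step 9: (49643, 2517)  from 38·(1282,65) + (927,47)
…
step 11: (151493, 7681)  from 2·(50925,2582) + (49643,2517)
step 12: (202418, 10263)  from 1·(151493,7681) + (50925,2582)
step 13: (353911, 17944)  from 1·(202418,10263) + (151493,7681)
step 14: (556329, 28207)  from 1·(353911,17944) + (202418,10263)
step 15: (910240, 46151)  from 1·(556329,28207) + (353911,17944)
step 16: (2376809, 120509)  from 2·(910240,46151) + (556329,28207)
step 17: (3287049, 166660)  from 1·(2376809,120509) + (910240,46151)
→ (3287049, 166660).  Check: 3287049²=10804691128401, 389·166660²=10804691128400, difference 1.
k=2:  x_2 = 3287049·3287049+389·166660·166660 = 21609382256801,  y_2 = 3287049·166660+166660·3287049 = 1095639172680
k=3:  x_3 = 3287049·21609382256801+389·166660·1095639172680 = 142062196675667653449,  y_3 = 3287049·1095639172680+166660·21609382256801 = 7202839293837075980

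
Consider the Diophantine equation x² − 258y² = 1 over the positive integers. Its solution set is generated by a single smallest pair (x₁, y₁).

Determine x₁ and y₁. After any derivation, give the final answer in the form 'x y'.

257 16

d=258: √d = [16; 16,32] (ℓ=2, even), read p_1/q_1
i=0: a=16 ⇒ p=16, q=1
i=1: a=16 ⇒ p=257, q=16
(x₁, y₁) = (257, 16);  257² − 258·16² = 1 ✓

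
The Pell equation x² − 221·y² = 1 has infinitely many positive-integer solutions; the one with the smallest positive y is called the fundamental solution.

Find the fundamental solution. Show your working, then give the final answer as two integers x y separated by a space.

√221 → a₀=14, period (1,6,2,6,1,28); ℓ=6 even so k=5
a_0=14:  p_0=14·1+0=14,  q_0=14·0+1=1
a_1=1:  p_1=1·14+1=15,  q_1=1·1+0=1
a_2=6:  p_2=6·15+14=104,  q_2=6·1+1=7
a_3=2:  p_3=2·104+15=223,  q_3=2·7+1=15
a_4=6:  p_4=6·223+104=1442,  q_4=6·15+7=97
a_5=1:  p_5=1·1442+223=1665,  q_5=1·97+15=112
fundamental: x₁=1665, y₁=112  (since 2772225 − 221·12544 = 1)

1665 112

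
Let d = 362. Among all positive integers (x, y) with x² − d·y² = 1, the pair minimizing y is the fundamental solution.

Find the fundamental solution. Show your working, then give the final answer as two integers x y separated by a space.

d=362: √d = [19; 38] (ℓ=1, odd), read p_1/q_1
step 0: (19, 1)  from 19·(1,0) + (0,1)
step 1: (723, 38)  from 38·(19,1) + (1,0)
(x₁, y₁) = (723, 38);  723² − 362·38² = 1 ✓

723 38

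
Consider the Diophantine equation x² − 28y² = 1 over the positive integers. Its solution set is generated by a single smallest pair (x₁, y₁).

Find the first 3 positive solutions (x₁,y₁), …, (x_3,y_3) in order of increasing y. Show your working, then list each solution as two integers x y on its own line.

√28 = [5; 3,2,3,10, …], period ℓ=4 (even) → k=3
a_0=5:  p_0=5·1+0=5,  q_0=5·0+1=1
a_1=3:  p_1=3·5+1=16,  q_1=3·1+0=3
a_2=2:  p_2=2·16+5=37,  q_2=2·3+1=7
a_3=3:  p_3=3·37+16=127,  q_3=3·7+3=24
(x₁, y₁) = (127, 24);  127² − 28·24² = 1 ✓
k=2:  x_2 = 127·127+28·24·24 = 32257,  y_2 = 127·24+24·127 = 6096
k=3:  x_3 = 127·32257+28·24·6096 = 8193151,  y_3 = 127·6096+24·32257 = 1548360

127 24
32257 6096
8193151 1548360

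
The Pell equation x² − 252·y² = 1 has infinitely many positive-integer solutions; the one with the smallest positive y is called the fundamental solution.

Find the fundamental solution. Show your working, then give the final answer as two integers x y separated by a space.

[15; 1,6,1,30] for √252; ℓ=4 ⇒ convergent index 3
i=0: a=15 ⇒ p=15, q=1
i=1: a=1 ⇒ p=16, q=1
i=2: a=6 ⇒ p=111, q=7
i=3: a=1 ⇒ p=127, q=8
→ (127, 8).  Check: 127²=16129, 252·8²=16128, difference 1.

127 8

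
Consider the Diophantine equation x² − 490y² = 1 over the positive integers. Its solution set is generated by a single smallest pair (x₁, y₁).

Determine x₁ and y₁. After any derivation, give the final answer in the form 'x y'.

1039681 46968

d=490: √d = [22; 7,2,1,4,4,4,1,2,7,44] (ℓ=10, even), read p_9/q_9
i=0: a=22 ⇒ p=22, q=1
i=1: a=7 ⇒ p=155, q=7
i=2: a=2 ⇒ p=332, q=15
…
i=4: a=4 ⇒ p=2280, q=103
i=5: a=4 ⇒ p=9607, q=434
i=6: a=4 ⇒ p=40708, q=1839
i=7: a=1 ⇒ p=50315, q=2273
i=8: a=2 ⇒ p=141338, q=6385
i=9: a=7 ⇒ p=1039681, q=46968
(x₁, y₁) = (1039681, 46968);  1039681² − 490·46968² = 1 ✓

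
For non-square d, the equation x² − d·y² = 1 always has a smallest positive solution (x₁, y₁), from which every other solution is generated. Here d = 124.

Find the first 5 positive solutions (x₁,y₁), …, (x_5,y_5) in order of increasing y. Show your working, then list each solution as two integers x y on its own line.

√124 = [11; 7,2,1,1,1,…,2,7,22, …], period ℓ=16 (even) → k=15
a_0=11:  p_0=11·1+0=11,  q_0=11·0+1=1
a_1=7:  p_1=7·11+1=78,  q_1=7·1+0=7
a_2=2:  p_2=2·78+11=167,  q_2=2·7+1=15
a_3=1:  p_3=1·167+78=245,  q_3=1·15+7=22
a_4=1:  p_4=1·245+167=412,  q_4=1·22+15=37
a_5=1:  p_5=1·412+245=657,  q_5=1·37+22=59
a_6=3:  p_6=3·657+412=2383,  q_6=3·59+37=214
a_7=1:  p_7=1·2383+657=3040,  q_7=1·214+59=273
a_8=4:  p_8=4·3040+2383=14543,  q_8=4·273+214=1306
…
a_10=3:  p_10=3·17583+14543=67292,  q_10=3·1579+1306=6043
a_11=1:  p_11=1·67292+17583=84875,  q_11=1·6043+1579=7622
…
a_13=1:  p_13=1·152167+84875=237042,  q_13=1·13665+7622=21287
a_14=2:  p_14=2·237042+152167=626251,  q_14=2·21287+13665=56239
a_15=7:  p_15=7·626251+237042=4620799,  q_15=7·56239+21287=414960
(x₁, y₁) = (4620799, 414960);  4620799² − 124·414960² = 1 ✓
n=2: (4620799,414960)∘(4620799,414960) = (4620799·4620799+124·414960·414960, 4620799·414960+414960·4620799) = (42703566796801,3834893506080)
n=3: (42703566796801,3834893506080)∘(4620799,414960) = (4620799·42703566796801+124·414960·3834893506080, 4620799·3834893506080+414960·42703566796801) = (394649197502177907199,35440544156001500880)
n=4: (394649197502177907199,35440544156001500880)∘(4620799,414960) = (4620799·394649197502177907199+124·414960·35440544156001500880, 4620799·35440544156001500880+414960·394649197502177907199) = (3647189234337689639247667201,327527261991011323636100160)
n=5: (3647189234337689639247667201,327527261991011323636100160)∘(4620799,414960) = (4620799·3647189234337689639247667201+124·414960·327527261991011323636100160, 4620799·327527261991011323636100160+414960·3647189234337689639247667201) = (33705856733676329245494460531519999,3026875289361570825948579964954800)

4620799 414960
42703566796801 3834893506080
394649197502177907199 35440544156001500880
3647189234337689639247667201 327527261991011323636100160
33705856733676329245494460531519999 3026875289361570825948579964954800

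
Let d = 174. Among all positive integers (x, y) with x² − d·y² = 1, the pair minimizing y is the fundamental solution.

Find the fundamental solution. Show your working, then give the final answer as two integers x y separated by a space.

1451 110

[13; 5,4,5,26] for √174; ℓ=4 ⇒ convergent index 3
i=0: a=13 ⇒ p=13, q=1
i=1: a=5 ⇒ p=66, q=5
i=2: a=4 ⇒ p=277, q=21
i=3: a=5 ⇒ p=1451, q=110
(x₁, y₁) = (1451, 110);  1451² − 174·110² = 1 ✓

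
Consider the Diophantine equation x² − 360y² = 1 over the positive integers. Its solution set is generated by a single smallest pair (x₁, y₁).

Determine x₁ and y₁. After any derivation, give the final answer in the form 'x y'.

19 1

[18; 1,36] for √360; ℓ=2 ⇒ convergent index 1
i=0: a=18 ⇒ p=18, q=1
i=1: a=1 ⇒ p=19, q=1
fundamental: x₁=19, y₁=1  (since 361 − 360·1 = 1)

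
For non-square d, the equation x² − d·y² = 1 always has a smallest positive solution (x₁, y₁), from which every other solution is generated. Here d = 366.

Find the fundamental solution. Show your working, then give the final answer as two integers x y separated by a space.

√366 → a₀=19, period (7,1,1,1,2,12,2,1,1,1,7,38); ℓ=12 even so k=11
k=0  a_k=19  p_k/q_k = 19/1
k=1  a_k=7  p_k/q_k = 134/7
k=2  a_k=1  p_k/q_k = 153/8
…
k=7  a_k=2  p_k/q_k = 30055/1571
k=8  a_k=1  p_k/q_k = 44499/2326
k=9  a_k=1  p_k/q_k = 74554/3897
k=10  a_k=1  p_k/q_k = 119053/6223
k=11  a_k=7  p_k/q_k = 907925/47458
fundamental: x₁=907925, y₁=47458  (since 824327805625 − 366·2252261764 = 1)

907925 47458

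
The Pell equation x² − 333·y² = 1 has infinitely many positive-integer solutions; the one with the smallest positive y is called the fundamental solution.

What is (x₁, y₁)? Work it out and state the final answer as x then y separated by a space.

73 4

[18; 4,36] for √333; ℓ=2 ⇒ convergent index 1
step 0: (18, 1)  from 18·(1,0) + (0,1)
step 1: (73, 4)  from 4·(18,1) + (1,0)
fundamental: x₁=73, y₁=4  (since 5329 − 333·16 = 1)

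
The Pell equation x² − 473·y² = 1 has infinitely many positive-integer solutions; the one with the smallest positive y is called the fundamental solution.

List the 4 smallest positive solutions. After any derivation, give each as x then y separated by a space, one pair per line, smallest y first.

87 4
15137 696
2633751 121100
458257537 21070704

d=473: √d = [21; 1,2,1,42] (ℓ=4, even), read p_3/q_3
i=0: a=21 ⇒ p=21, q=1
i=1: a=1 ⇒ p=22, q=1
i=2: a=2 ⇒ p=65, q=3
i=3: a=1 ⇒ p=87, q=4
(x₁, y₁) = (87, 4);  87² − 473·4² = 1 ✓
n=2: (87,4)∘(87,4) = (87·87+473·4·4, 87·4+4·87) = (15137,696)
n=3: (15137,696)∘(87,4) = (87·15137+473·4·696, 87·696+4·15137) = (2633751,121100)
n=4: (2633751,121100)∘(87,4) = (87·2633751+473·4·121100, 87·121100+4·2633751) = (458257537,21070704)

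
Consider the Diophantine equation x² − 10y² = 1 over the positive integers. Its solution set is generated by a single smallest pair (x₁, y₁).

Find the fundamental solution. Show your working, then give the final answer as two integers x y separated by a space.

19 6

d=10: √d = [3; 6] (ℓ=1, odd), read p_1/q_1
step 0: (3, 1)  from 3·(1,0) + (0,1)
step 1: (19, 6)  from 6·(3,1) + (1,0)
fundamental: x₁=19, y₁=6  (since 361 − 10·36 = 1)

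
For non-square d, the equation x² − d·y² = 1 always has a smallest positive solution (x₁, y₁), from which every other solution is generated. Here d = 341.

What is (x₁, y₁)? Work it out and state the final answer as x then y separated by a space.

√341 = [18; 2,6,1,8,2,…,6,2,36, …], period ℓ=14 (even) → k=13
step 0: (18, 1)  from 18·(1,0) + (0,1)
…
step 2: (240, 13)  from 6·(37,2) + (18,1)
…
step 4: (2456, 133)  from 8·(277,15) + (240,13)
step 5: (5189, 281)  from 2·(2456,133) + (277,15)
step 6: (7645, 414)  from 1·(5189,281) + (2456,133)
step 7: (20479, 1109)  from 2·(7645,414) + (5189,281)
step 8: (28124, 1523)  from 1·(20479,1109) + (7645,414)
step 9: (76727, 4155)  from 2·(28124,1523) + (20479,1109)
step 10: (641940, 34763)  from 8·(76727,4155) + (28124,1523)
step 11: (718667, 38918)  from 1·(641940,34763) + (76727,4155)
step 12: (4953942, 268271)  from 6·(718667,38918) + (641940,34763)
step 13: (10626551, 575460)  from 2·(4953942,268271) + (718667,38918)
fundamental: x₁=10626551, y₁=575460  (since 112923586155601 − 341·331154211600 = 1)

10626551 575460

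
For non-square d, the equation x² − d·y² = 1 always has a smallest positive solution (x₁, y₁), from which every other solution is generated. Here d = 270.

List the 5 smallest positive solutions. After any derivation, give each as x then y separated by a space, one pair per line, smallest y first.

d=270: √d = [16; 2,3,6,3,2,32] (ℓ=6, even), read p_5/q_5
i=0: a=16 ⇒ p=16, q=1
i=1: a=2 ⇒ p=33, q=2
…
i=4: a=3 ⇒ p=2284, q=139
i=5: a=2 ⇒ p=5291, q=322
(x₁, y₁) = (5291, 322);  5291² − 270·322² = 1 ✓
k=2:  x_2 = 5291·5291+270·322·322 = 55989361,  y_2 = 5291·322+322·5291 = 3407404
k=3:  x_3 = 5291·55989361+270·322·3407404 = 592479412811,  y_3 = 5291·3407404+322·55989361 = 36057148806
k=4:  x_4 = 5291·592479412811+270·322·36057148806 = 6269617090376641,  y_4 = 5291·36057148806+322·592479412811 = 381556745257688
k=5:  x_5 = 5291·6269617090376641+270·322·381556745257688 = 66345087457886202251,  y_5 = 5291·381556745257688+322·6269617090376641 = 4037633442259705610

5291 322
55989361 3407404
592479412811 36057148806
6269617090376641 381556745257688
66345087457886202251 4037633442259705610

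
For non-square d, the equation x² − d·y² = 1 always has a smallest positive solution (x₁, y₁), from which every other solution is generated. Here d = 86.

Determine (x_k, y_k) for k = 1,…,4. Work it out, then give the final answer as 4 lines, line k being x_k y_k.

10405 1122
216528049 23348820
4505948689285 485888943078
93768792007492801 10111348882104360

√86 = [9; 3,1,1,1,8,1,1,1,3,18, …], period ℓ=10 (even) → k=9
a_0=9:  p_0=9·1+0=9,  q_0=9·0+1=1
a_1=3:  p_1=3·9+1=28,  q_1=3·1+0=3
a_2=1:  p_2=1·28+9=37,  q_2=1·3+1=4
a_3=1:  p_3=1·37+28=65,  q_3=1·4+3=7
a_4=1:  p_4=1·65+37=102,  q_4=1·7+4=11
…
a_6=1:  p_6=1·881+102=983,  q_6=1·95+11=106
a_7=1:  p_7=1·983+881=1864,  q_7=1·106+95=201
a_8=1:  p_8=1·1864+983=2847,  q_8=1·201+106=307
a_9=3:  p_9=3·2847+1864=10405,  q_9=3·307+201=1122
(x₁, y₁) = (10405, 1122);  10405² − 86·1122² = 1 ✓
n=2: (10405,1122)∘(10405,1122) = (10405·10405+86·1122·1122, 10405·1122+1122·10405) = (216528049,23348820)
n=3: (216528049,23348820)∘(10405,1122) = (10405·216528049+86·1122·23348820, 10405·23348820+1122·216528049) = (4505948689285,485888943078)
n=4: (4505948689285,485888943078)∘(10405,1122) = (10405·4505948689285+86·1122·485888943078, 10405·485888943078+1122·4505948689285) = (93768792007492801,10111348882104360)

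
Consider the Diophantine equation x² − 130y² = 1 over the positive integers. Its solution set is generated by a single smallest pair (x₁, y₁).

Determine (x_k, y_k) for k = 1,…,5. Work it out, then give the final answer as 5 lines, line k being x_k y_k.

[11; 2,2,22] for √130; ℓ=3 ⇒ convergent index 5
k=0  a_k=11  p_k/q_k = 11/1
k=1  a_k=2  p_k/q_k = 23/2
k=2  a_k=2  p_k/q_k = 57/5
k=3  a_k=22  p_k/q_k = 1277/112
k=4  a_k=2  p_k/q_k = 2611/229
k=5  a_k=2  p_k/q_k = 6499/570
(x₁, y₁) = (6499, 570);  6499² − 130·570² = 1 ✓
(x_2, y_2) = (6499·6499 + 130·570·570, 6499·570 + 570·6499) = (84474001, 7408860)
(x_3, y_3) = (6499·84474001 + 130·570·7408860, 6499·7408860 + 570·84474001) = (1097993058499, 96300361710)
(x_4, y_4) = (6499·1097993058499 + 130·570·96300361710, 6499·96300361710 + 570·1097993058499) = (14271713689896001, 1251712094097720)
(x_5, y_5) = (6499·14271713689896001 + 130·570·1251712094097720, 6499·1251712094097720 + 570·14271713689896001) = (185503733443275162499, 16269753702781802850)

6499 570
84474001 7408860
1097993058499 96300361710
14271713689896001 1251712094097720
185503733443275162499 16269753702781802850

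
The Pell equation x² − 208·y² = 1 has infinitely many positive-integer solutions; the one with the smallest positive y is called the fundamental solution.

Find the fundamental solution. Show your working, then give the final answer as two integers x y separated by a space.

649 45

√208 = [14; 2,2,1,2,2,28, …], period ℓ=6 (even) → k=5
k=0  a_k=14  p_k/q_k = 14/1
k=1  a_k=2  p_k/q_k = 29/2
k=2  a_k=2  p_k/q_k = 72/5
…
k=4  a_k=2  p_k/q_k = 274/19
k=5  a_k=2  p_k/q_k = 649/45
fundamental: x₁=649, y₁=45  (since 421201 − 208·2025 = 1)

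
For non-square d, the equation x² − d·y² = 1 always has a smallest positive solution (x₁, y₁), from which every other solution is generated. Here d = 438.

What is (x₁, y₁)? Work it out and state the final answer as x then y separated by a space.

293 14

d=438: √d = [20; 1,12,1,40] (ℓ=4, even), read p_3/q_3
i=0: a=20 ⇒ p=20, q=1
i=1: a=1 ⇒ p=21, q=1
i=2: a=12 ⇒ p=272, q=13
i=3: a=1 ⇒ p=293, q=14
fundamental: x₁=293, y₁=14  (since 85849 − 438·196 = 1)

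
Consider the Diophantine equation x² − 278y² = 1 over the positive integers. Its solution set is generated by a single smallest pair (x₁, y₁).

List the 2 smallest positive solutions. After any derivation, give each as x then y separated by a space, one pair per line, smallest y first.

d=278: √d = [16; 1,2,16,2,1,32] (ℓ=6, even), read p_5/q_5
step 0: (16, 1)  from 16·(1,0) + (0,1)
step 1: (17, 1)  from 1·(16,1) + (1,0)
…
step 4: (1684, 101)  from 2·(817,49) + (50,3)
step 5: (2501, 150)  from 1·(1684,101) + (817,49)
fundamental: x₁=2501, y₁=150  (since 6255001 − 278·22500 = 1)
(2501+150√278)^2 = 12510001 + 750300√278

2501 150
12510001 750300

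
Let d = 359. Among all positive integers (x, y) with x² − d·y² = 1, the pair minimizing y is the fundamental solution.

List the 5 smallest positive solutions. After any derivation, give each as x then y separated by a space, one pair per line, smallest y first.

√359 → a₀=18, period (1,17,1,36); ℓ=4 even so k=3
step 0: (18, 1)  from 18·(1,0) + (0,1)
…
step 2: (341, 18)  from 17·(19,1) + (18,1)
step 3: (360, 19)  from 1·(341,18) + (19,1)
→ (360, 19).  Check: 360²=129600, 359·19²=129599, difference 1.
n=2: (360,19)∘(360,19) = (360·360+359·19·19, 360·19+19·360) = (259199,13680)
n=3: (259199,13680)∘(360,19) = (360·259199+359·19·13680, 360·13680+19·259199) = (186622920,9849581)
n=4: (186622920,9849581)∘(360,19) = (360·186622920+359·19·9849581, 360·9849581+19·186622920) = (134368243201,7091684640)
n=5: (134368243201,7091684640)∘(360,19) = (360·134368243201+359·19·7091684640, 360·7091684640+19·134368243201) = (96744948481800,5106003091219)

360 19
259199 13680
186622920 9849581
134368243201 7091684640
96744948481800 5106003091219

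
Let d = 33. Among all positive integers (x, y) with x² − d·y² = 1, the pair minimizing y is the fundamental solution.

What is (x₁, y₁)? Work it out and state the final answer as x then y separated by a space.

√33 = [5; 1,2,1,10, …], period ℓ=4 (even) → k=3
k=0  a_k=5  p_k/q_k = 5/1
k=1  a_k=1  p_k/q_k = 6/1
k=2  a_k=2  p_k/q_k = 17/3
k=3  a_k=1  p_k/q_k = 23/4
(x₁, y₁) = (23, 4);  23² − 33·4² = 1 ✓

23 4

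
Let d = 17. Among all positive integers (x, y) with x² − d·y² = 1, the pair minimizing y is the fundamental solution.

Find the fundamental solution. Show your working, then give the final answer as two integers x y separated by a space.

√17 → a₀=4, period (8); ℓ=1 odd so k=1
k=0  a_k=4  p_k/q_k = 4/1
k=1  a_k=8  p_k/q_k = 33/8
→ (33, 8).  Check: 33²=1089, 17·8²=1088, difference 1.

33 8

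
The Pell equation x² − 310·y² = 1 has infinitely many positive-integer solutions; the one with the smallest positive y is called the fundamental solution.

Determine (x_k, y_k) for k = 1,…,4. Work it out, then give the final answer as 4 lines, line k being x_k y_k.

848719 48204
1440647881921 81823301352
2445410459391369679 138889981000287972
4150932639366927117300481 235757131569084991314384

√310 → a₀=17, period (1,1,1,1,5,…,1,1,34); ℓ=16 even so k=15
i=0: a=17 ⇒ p=17, q=1
…
i=2: a=1 ⇒ p=35, q=2
i=3: a=1 ⇒ p=53, q=3
…
i=5: a=5 ⇒ p=493, q=28
…
i=7: a=1 ⇒ p=2060, q=117
…
i=9: a=1 ⇒ p=7747, q=440
…
i=14: a=1 ⇒ p=515017, q=29251
i=15: a=1 ⇒ p=848719, q=48204
→ (848719, 48204).  Check: 848719²=720323940961, 310·48204²=720323940960, difference 1.
(848719+48204√310)^2 = 1440647881921 + 81823301352√310
(848719+48204√310)^3 = 2445410459391369679 + 138889981000287972√310
(848719+48204√310)^4 = 4150932639366927117300481 + 235757131569084991314384√310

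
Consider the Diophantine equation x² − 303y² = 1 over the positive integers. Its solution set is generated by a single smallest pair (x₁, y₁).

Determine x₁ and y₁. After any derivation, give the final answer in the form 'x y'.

2524 145

[17; 2,2,5,2,2,34] for √303; ℓ=6 ⇒ convergent index 5
step 0: (17, 1)  from 17·(1,0) + (0,1)
…
step 2: (87, 5)  from 2·(35,2) + (17,1)
step 3: (470, 27)  from 5·(87,5) + (35,2)
step 4: (1027, 59)  from 2·(470,27) + (87,5)
step 5: (2524, 145)  from 2·(1027,59) + (470,27)
(x₁, y₁) = (2524, 145);  2524² − 303·145² = 1 ✓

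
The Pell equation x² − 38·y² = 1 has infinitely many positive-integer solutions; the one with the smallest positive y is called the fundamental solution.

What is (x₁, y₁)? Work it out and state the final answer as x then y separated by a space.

[6; 6,12] for √38; ℓ=2 ⇒ convergent index 1
k=0  a_k=6  p_k/q_k = 6/1
k=1  a_k=6  p_k/q_k = 37/6
fundamental: x₁=37, y₁=6  (since 1369 − 38·36 = 1)

37 6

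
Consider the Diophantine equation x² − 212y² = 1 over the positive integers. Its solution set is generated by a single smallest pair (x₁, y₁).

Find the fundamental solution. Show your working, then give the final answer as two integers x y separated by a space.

[14; 1,1,3,1,1,…,1,1,28] for √212; ℓ=14 ⇒ convergent index 13
k=0  a_k=14  p_k/q_k = 14/1
…
k=4  a_k=1  p_k/q_k = 131/9
…
k=7  a_k=6  p_k/q_k = 2417/166
…
k=9  a_k=1  p_k/q_k = 5198/357
…
k=11  a_k=3  p_k/q_k = 29135/2001
k=12  a_k=1  p_k/q_k = 37114/2549
k=13  a_k=1  p_k/q_k = 66249/4550
(x₁, y₁) = (66249, 4550);  66249² − 212·4550² = 1 ✓

66249 4550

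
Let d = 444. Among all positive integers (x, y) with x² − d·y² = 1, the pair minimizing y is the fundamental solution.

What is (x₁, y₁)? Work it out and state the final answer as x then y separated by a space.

295 14

[21; 14,42] for √444; ℓ=2 ⇒ convergent index 1
i=0: a=21 ⇒ p=21, q=1
i=1: a=14 ⇒ p=295, q=14
fundamental: x₁=295, y₁=14  (since 87025 − 444·196 = 1)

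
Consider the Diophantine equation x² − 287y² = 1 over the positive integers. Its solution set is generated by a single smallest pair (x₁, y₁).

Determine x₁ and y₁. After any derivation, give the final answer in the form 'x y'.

[16; 1,15,1,32] for √287; ℓ=4 ⇒ convergent index 3
a_0=16:  p_0=16·1+0=16,  q_0=16·0+1=1
a_1=1:  p_1=1·16+1=17,  q_1=1·1+0=1
a_2=15:  p_2=15·17+16=271,  q_2=15·1+1=16
a_3=1:  p_3=1·271+17=288,  q_3=1·16+1=17
fundamental: x₁=288, y₁=17  (since 82944 − 287·289 = 1)

288 17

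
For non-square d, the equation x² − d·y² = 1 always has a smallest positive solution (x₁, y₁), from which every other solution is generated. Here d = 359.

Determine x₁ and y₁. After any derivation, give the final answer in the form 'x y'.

√359 = [18; 1,17,1,36, …], period ℓ=4 (even) → k=3
a_0=18:  p_0=18·1+0=18,  q_0=18·0+1=1
…
a_2=17:  p_2=17·19+18=341,  q_2=17·1+1=18
a_3=1:  p_3=1·341+19=360,  q_3=1·18+1=19
fundamental: x₁=360, y₁=19  (since 129600 − 359·361 = 1)

360 19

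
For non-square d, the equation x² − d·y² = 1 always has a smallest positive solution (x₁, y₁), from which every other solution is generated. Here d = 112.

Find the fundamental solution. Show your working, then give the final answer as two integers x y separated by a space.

√112 → a₀=10, period (1,1,2,1,1,20); ℓ=6 even so k=5
k=0  a_k=10  p_k/q_k = 10/1
…
k=3  a_k=2  p_k/q_k = 53/5
k=4  a_k=1  p_k/q_k = 74/7
k=5  a_k=1  p_k/q_k = 127/12
(x₁, y₁) = (127, 12);  127² − 112·12² = 1 ✓

127 12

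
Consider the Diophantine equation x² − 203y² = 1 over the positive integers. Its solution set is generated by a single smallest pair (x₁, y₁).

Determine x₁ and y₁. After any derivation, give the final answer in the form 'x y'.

57 4

√203 = [14; 4,28, …], period ℓ=2 (even) → k=1
k=0  a_k=14  p_k/q_k = 14/1
k=1  a_k=4  p_k/q_k = 57/4
→ (57, 4).  Check: 57²=3249, 203·4²=3248, difference 1.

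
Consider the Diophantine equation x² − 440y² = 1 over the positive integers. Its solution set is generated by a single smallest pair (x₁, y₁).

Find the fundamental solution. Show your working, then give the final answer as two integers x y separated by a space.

[20; 1,40] for √440; ℓ=2 ⇒ convergent index 1
k=0  a_k=20  p_k/q_k = 20/1
k=1  a_k=1  p_k/q_k = 21/1
(x₁, y₁) = (21, 1);  21² − 440·1² = 1 ✓

21 1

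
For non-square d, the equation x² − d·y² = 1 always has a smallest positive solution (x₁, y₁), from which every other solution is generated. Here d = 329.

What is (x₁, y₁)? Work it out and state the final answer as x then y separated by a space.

√329 = [18; 7,4,2,1,1,4,1,1,2,4,7,36, …], period ℓ=12 (even) → k=11
a_0=18:  p_0=18·1+0=18,  q_0=18·0+1=1
a_1=7:  p_1=7·18+1=127,  q_1=7·1+0=7
…
a_3=2:  p_3=2·526+127=1179,  q_3=2·29+7=65
a_4=1:  p_4=1·1179+526=1705,  q_4=1·65+29=94
…
a_7=1:  p_7=1·13241+2884=16125,  q_7=1·730+159=889
…
a_10=4:  p_10=4·74857+29366=328794,  q_10=4·4127+1619=18127
a_11=7:  p_11=7·328794+74857=2376415,  q_11=7·18127+4127=131016
→ (2376415, 131016).  Check: 2376415²=5647348252225, 329·131016²=5647348252224, difference 1.

2376415 131016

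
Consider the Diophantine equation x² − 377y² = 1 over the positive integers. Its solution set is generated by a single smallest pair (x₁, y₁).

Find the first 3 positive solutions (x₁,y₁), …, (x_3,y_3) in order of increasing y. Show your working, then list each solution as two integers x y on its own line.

233 12
108577 5592
50596649 2605860

√377 → a₀=19, period (2,2,2,38); ℓ=4 even so k=3
step 0: (19, 1)  from 19·(1,0) + (0,1)
step 1: (39, 2)  from 2·(19,1) + (1,0)
step 2: (97, 5)  from 2·(39,2) + (19,1)
step 3: (233, 12)  from 2·(97,5) + (39,2)
→ (233, 12).  Check: 233²=54289, 377·12²=54288, difference 1.
k=2:  x_2 = 233·233+377·12·12 = 108577,  y_2 = 233·12+12·233 = 5592
k=3:  x_3 = 233·108577+377·12·5592 = 50596649,  y_3 = 233·5592+12·108577 = 2605860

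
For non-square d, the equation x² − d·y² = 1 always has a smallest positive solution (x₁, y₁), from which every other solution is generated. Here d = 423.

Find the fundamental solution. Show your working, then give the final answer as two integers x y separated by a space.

√423 = [20; 1,1,3,4,3,1,1,40, …], period ℓ=8 (even) → k=7
step 0: (20, 1)  from 20·(1,0) + (0,1)
…
step 2: (41, 2)  from 1·(21,1) + (20,1)
…
step 4: (617, 30)  from 4·(144,7) + (41,2)
step 5: (1995, 97)  from 3·(617,30) + (144,7)
step 6: (2612, 127)  from 1·(1995,97) + (617,30)
step 7: (4607, 224)  from 1·(2612,127) + (1995,97)
fundamental: x₁=4607, y₁=224  (since 21224449 − 423·50176 = 1)

4607 224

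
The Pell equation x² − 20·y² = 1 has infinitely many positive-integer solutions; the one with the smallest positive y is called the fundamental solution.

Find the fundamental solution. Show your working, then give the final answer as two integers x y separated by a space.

9 2

d=20: √d = [4; 2,8] (ℓ=2, even), read p_1/q_1
a_0=4:  p_0=4·1+0=4,  q_0=4·0+1=1
a_1=2:  p_1=2·4+1=9,  q_1=2·1+0=2
→ (9, 2).  Check: 9²=81, 20·2²=80, difference 1.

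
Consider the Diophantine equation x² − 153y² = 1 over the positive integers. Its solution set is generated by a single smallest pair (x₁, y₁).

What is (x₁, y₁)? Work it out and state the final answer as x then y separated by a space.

d=153: √d = [12; 2,1,2,2,2,1,2,24] (ℓ=8, even), read p_7/q_7
a_0=12:  p_0=12·1+0=12,  q_0=12·0+1=1
a_1=2:  p_1=2·12+1=25,  q_1=2·1+0=2
a_2=1:  p_2=1·25+12=37,  q_2=1·2+1=3
a_3=2:  p_3=2·37+25=99,  q_3=2·3+2=8
a_4=2:  p_4=2·99+37=235,  q_4=2·8+3=19
a_5=2:  p_5=2·235+99=569,  q_5=2·19+8=46
a_6=1:  p_6=1·569+235=804,  q_6=1·46+19=65
a_7=2:  p_7=2·804+569=2177,  q_7=2·65+46=176
fundamental: x₁=2177, y₁=176  (since 4739329 − 153·30976 = 1)

2177 176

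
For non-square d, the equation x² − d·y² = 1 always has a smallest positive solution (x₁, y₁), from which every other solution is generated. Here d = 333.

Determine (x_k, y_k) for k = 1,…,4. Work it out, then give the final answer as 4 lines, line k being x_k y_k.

73 4
10657 584
1555849 85260
227143297 12447376

√333 = [18; 4,36, …], period ℓ=2 (even) → k=1
i=0: a=18 ⇒ p=18, q=1
i=1: a=4 ⇒ p=73, q=4
(x₁, y₁) = (73, 4);  73² − 333·4² = 1 ✓
(73+4√333)^2 = 10657 + 584√333
(73+4√333)^3 = 1555849 + 85260√333
(73+4√333)^4 = 227143297 + 12447376√333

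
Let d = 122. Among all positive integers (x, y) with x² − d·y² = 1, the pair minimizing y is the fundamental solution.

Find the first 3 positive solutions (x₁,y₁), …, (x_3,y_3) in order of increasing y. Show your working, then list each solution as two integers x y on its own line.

243 22
118097 10692
57394899 5196290

√122 → a₀=11, period (22); ℓ=1 odd so k=1
step 0: (11, 1)  from 11·(1,0) + (0,1)
step 1: (243, 22)  from 22·(11,1) + (1,0)
→ (243, 22).  Check: 243²=59049, 122·22²=59048, difference 1.
n=2: (243,22)∘(243,22) = (243·243+122·22·22, 243·22+22·243) = (118097,10692)
n=3: (118097,10692)∘(243,22) = (243·118097+122·22·10692, 243·10692+22·118097) = (57394899,5196290)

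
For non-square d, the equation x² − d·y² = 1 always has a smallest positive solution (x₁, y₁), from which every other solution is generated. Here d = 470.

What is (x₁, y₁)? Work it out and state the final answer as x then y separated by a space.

1691 78

√470 → a₀=21, period (1,2,8,2,1,42); ℓ=6 even so k=5
i=0: a=21 ⇒ p=21, q=1
i=1: a=1 ⇒ p=22, q=1
i=2: a=2 ⇒ p=65, q=3
…
i=4: a=2 ⇒ p=1149, q=53
i=5: a=1 ⇒ p=1691, q=78
fundamental: x₁=1691, y₁=78  (since 2859481 − 470·6084 = 1)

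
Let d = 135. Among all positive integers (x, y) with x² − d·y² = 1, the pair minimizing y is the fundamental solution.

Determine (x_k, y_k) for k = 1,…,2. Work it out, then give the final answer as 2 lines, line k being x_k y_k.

244 21
119071 10248

d=135: √d = [11; 1,1,1,1,1,1,1,22] (ℓ=8, even), read p_7/q_7
step 0: (11, 1)  from 11·(1,0) + (0,1)
step 1: (12, 1)  from 1·(11,1) + (1,0)
…
step 6: (151, 13)  from 1·(93,8) + (58,5)
step 7: (244, 21)  from 1·(151,13) + (93,8)
fundamental: x₁=244, y₁=21  (since 59536 − 135·441 = 1)
k=2:  x_2 = 244·244+135·21·21 = 119071,  y_2 = 244·21+21·244 = 10248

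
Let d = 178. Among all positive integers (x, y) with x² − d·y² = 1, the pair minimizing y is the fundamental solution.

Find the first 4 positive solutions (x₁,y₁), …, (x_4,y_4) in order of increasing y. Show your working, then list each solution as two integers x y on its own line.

[13; 2,1,12,1,2,26] for √178; ℓ=6 ⇒ convergent index 5
step 0: (13, 1)  from 13·(1,0) + (0,1)
step 1: (27, 2)  from 2·(13,1) + (1,0)
…
step 3: (507, 38)  from 12·(40,3) + (27,2)
step 4: (547, 41)  from 1·(507,38) + (40,3)
step 5: (1601, 120)  from 2·(547,41) + (507,38)
→ (1601, 120).  Check: 1601²=2563201, 178·120²=2563200, difference 1.
k=2:  x_2 = 1601·1601+178·120·120 = 5126401,  y_2 = 1601·120+120·1601 = 384240
k=3:  x_3 = 1601·5126401+178·120·384240 = 16414734401,  y_3 = 1601·384240+120·5126401 = 1230336360
k=4:  x_4 = 1601·16414734401+178·120·1230336360 = 52559974425601,  y_4 = 1601·1230336360+120·16414734401 = 3939536640480

1601 120
5126401 384240
16414734401 1230336360
52559974425601 3939536640480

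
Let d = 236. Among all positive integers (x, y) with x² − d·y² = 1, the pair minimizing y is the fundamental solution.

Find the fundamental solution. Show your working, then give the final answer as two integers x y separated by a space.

[15; 2,1,3,5,1,6,1,5,3,1,2,30] for √236; ℓ=12 ⇒ convergent index 11
step 0: (15, 1)  from 15·(1,0) + (0,1)
…
step 3: (169, 11)  from 3·(46,3) + (31,2)
step 4: (891, 58)  from 5·(169,11) + (46,3)
…
step 6: (7251, 472)  from 6·(1060,69) + (891,58)
step 7: (8311, 541)  from 1·(7251,472) + (1060,69)
step 8: (48806, 3177)  from 5·(8311,541) + (7251,472)
step 9: (154729, 10072)  from 3·(48806,3177) + (8311,541)
step 10: (203535, 13249)  from 1·(154729,10072) + (48806,3177)
step 11: (561799, 36570)  from 2·(203535,13249) + (154729,10072)
→ (561799, 36570).  Check: 561799²=315618116401, 236·36570²=315618116400, difference 1.

561799 36570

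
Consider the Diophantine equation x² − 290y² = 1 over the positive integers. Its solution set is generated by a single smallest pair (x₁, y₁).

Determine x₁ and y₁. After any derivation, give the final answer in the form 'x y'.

579 34

√290 = [17; 34, …], period ℓ=1 (odd) → k=1
k=0  a_k=17  p_k/q_k = 17/1
k=1  a_k=34  p_k/q_k = 579/34
(x₁, y₁) = (579, 34);  579² − 290·34² = 1 ✓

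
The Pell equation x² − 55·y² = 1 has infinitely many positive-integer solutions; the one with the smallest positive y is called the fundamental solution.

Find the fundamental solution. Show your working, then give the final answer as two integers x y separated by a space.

d=55: √d = [7; 2,2,2,14] (ℓ=4, even), read p_3/q_3
a_0=7:  p_0=7·1+0=7,  q_0=7·0+1=1
a_1=2:  p_1=2·7+1=15,  q_1=2·1+0=2
a_2=2:  p_2=2·15+7=37,  q_2=2·2+1=5
a_3=2:  p_3=2·37+15=89,  q_3=2·5+2=12
(x₁, y₁) = (89, 12);  89² − 55·12² = 1 ✓

89 12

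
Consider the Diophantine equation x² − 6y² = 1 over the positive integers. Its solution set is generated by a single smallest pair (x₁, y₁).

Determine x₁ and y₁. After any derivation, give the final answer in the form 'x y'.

d=6: √d = [2; 2,4] (ℓ=2, even), read p_1/q_1
i=0: a=2 ⇒ p=2, q=1
i=1: a=2 ⇒ p=5, q=2
(x₁, y₁) = (5, 2);  5² − 6·2² = 1 ✓

5 2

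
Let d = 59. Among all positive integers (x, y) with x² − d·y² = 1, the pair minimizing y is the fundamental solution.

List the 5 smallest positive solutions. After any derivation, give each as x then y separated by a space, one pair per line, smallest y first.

530 69
561799 73140
595506410 77528331
631236232801 82179957720
669109811262650 87110677654869

√59 → a₀=7, period (1,2,7,2,1,14); ℓ=6 even so k=5
step 0: (7, 1)  from 7·(1,0) + (0,1)
…
step 2: (23, 3)  from 2·(8,1) + (7,1)
step 3: (169, 22)  from 7·(23,3) + (8,1)
step 4: (361, 47)  from 2·(169,22) + (23,3)
step 5: (530, 69)  from 1·(361,47) + (169,22)
(x₁, y₁) = (530, 69);  530² − 59·69² = 1 ✓
(530+69√59)^2 = 561799 + 73140√59
(530+69√59)^3 = 595506410 + 77528331√59
(530+69√59)^4 = 631236232801 + 82179957720√59
(530+69√59)^5 = 669109811262650 + 87110677654869√59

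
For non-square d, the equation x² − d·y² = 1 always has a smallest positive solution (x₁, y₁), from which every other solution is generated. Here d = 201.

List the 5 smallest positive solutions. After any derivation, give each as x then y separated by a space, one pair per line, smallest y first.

d=201: √d = [14; 5,1,1,1,2,…,1,5,28] (ℓ=14, even), read p_13/q_13
k=0  a_k=14  p_k/q_k = 14/1
k=1  a_k=5  p_k/q_k = 71/5
k=2  a_k=1  p_k/q_k = 85/6
k=3  a_k=1  p_k/q_k = 156/11
…
k=7  a_k=8  p_k/q_k = 7670/541
k=8  a_k=1  p_k/q_k = 8549/603
…
k=10  a_k=1  p_k/q_k = 33317/2350
…
k=12  a_k=1  p_k/q_k = 91402/6447
k=13  a_k=5  p_k/q_k = 515095/36332
(x₁, y₁) = (515095, 36332);  515095² − 201·36332² = 1 ✓
k=2:  x_2 = 515095·515095+201·36332·36332 = 530645718049,  y_2 = 515095·36332+36332·515095 = 37428863080
k=3:  x_3 = 515095·530645718049+201·36332·37428863080 = 546665912276384215,  y_3 = 515095·37428863080+36332·530645718049 = 38558840456348868
k=4:  x_4 = 515095·546665912276384215+201·36332·38558840456348868 = 563169756167477608732801,  y_4 = 515095·38558840456348868+36332·546665912276384215 = 39722931849688611461840
k=5:  x_5 = 515095·563169756167477608732801+201·36332·39722931849688611461840 = 580171851105627091828167877975,  y_5 = 515095·39722931849688611461840+36332·563169756167477608732801 = 40922167162192151801416600732

515095 36332
530645718049 37428863080
546665912276384215 38558840456348868
563169756167477608732801 39722931849688611461840
580171851105627091828167877975 40922167162192151801416600732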